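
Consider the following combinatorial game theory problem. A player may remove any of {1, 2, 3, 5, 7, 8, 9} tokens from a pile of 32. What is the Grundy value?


The subtraction set is S = {1, 2, 3, 5, 7, 8, 9}.
G(k) = mex{ G(k - s) : s in S, s <= k }. We compute iteratively: G(0) = 0.
G(1) = mex({0}) = 1
G(2) = mex({0, 1}) = 2
G(3) = mex({0, 1, 2}) = 3
G(4) = mex({1, 2, 3}) = 0
G(5) = mex({0, 2, 3}) = 1
G(6) = mex({0, 1, 3}) = 2
G(7) = mex({0, 1, 2}) = 3
G(8) = mex({0, 1, 2, 3}) = 4
G(9) = mex({0, 1, 2, 3, 4}) = 5
G(10) = mex({1, 2, 3, 4, 5}) = 0
G(11) = mex({0, 2, 3, 4, 5}) = 1
G(12) = mex({0, 1, 3, 5}) = 2
G(13) = mex({0, 1, 2, 4}) = 3
G(14) = mex({1, 2, 3, 5}) = 0
G(15) = mex({0, 2, 3, 4}) = 1
G(16) = mex({0, 1, 3, 4, 5}) = 2
G(17) = mex({0, 1, 2, 4, 5}) = 3
G(18) = mex({0, 1, 2, 3, 5}) = 4
Observe that G(10)..G(18) = 0, 1, 2, 3, 0, 1, 2, 3, 4 repeats G(0)..G(8) = 0, 1, 2, 3, 0, 1, 2, 3, 4.
For k >= max(S) = 9, G(k) is determined by the previous 9 values G(k-9)..G(k-1); a window of 9 consecutive values has recurred shifted by 10, so by induction G(k + 10) = G(k) for all k >= 0: the sequence is periodic from the start with period 10.
One period: G(0..9) = 0, 1, 2, 3, 0, 1, 2, 3, 4, 5.
32 mod 10 = 2, so G(32) = G(2) = 2.

2


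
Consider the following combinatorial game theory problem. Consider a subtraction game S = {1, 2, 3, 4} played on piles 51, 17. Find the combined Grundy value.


Subtraction set: {1, 2, 3, 4}
For this subtraction set, G(n) = n mod 5 (period = max + 1 = 5).
Pile 1 (size 51): G(51) = 51 mod 5 = 1
Pile 2 (size 17): G(17) = 17 mod 5 = 2
Total Grundy value = XOR of all: 1 XOR 2 = 3

3


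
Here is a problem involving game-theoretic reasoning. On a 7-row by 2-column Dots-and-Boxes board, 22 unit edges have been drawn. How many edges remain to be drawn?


Grid: 7 x 2 boxes, i.e. 8 rows and 3 columns of dots.
Horizontal edges: (rows + 1) * cols = 8 * 2 = 16
Vertical edges: rows * (cols + 1) = 7 * 3 = 21
Total edges: 16 + 21 = 37
Edges drawn: 22
Remaining: 37 - 22 = 15

15


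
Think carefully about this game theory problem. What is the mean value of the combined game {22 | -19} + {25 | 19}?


G1 = {22 | -19}, G2 = {25 | 19}
Each is a switch {a | b} with numbers a > b; its mean value is (a + b)/2, and mean value is additive over game sums: m(G1 + G2) = m(G1) + m(G2).
Mean of G1 = (22 + (-19))/2 = 3/2 = 3/2
Mean of G2 = (25 + (19))/2 = 44/2 = 22
Mean of G1 + G2 = 3/2 + 22 = 47/2

47/2


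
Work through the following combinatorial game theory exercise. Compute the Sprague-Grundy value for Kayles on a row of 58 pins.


Kayles: a move removes 1 or 2 adjacent pins from a contiguous row.
Removing pins from a row of k leaves two independent rows (a, b) with a + b = k - 1 (one pin) or a + b = k - 2 (two pins); an end removal gives a = 0.
By Sprague-Grundy, G(k) = mex{ G(a) XOR G(b) } over all these splits. G(0) = 0.
G(1): splits (0,0):0^0=0 -> mex({0}) = 1
G(2): splits (0,1):0^1=1 (0,0):0^0=0 -> mex({0, 1}) = 2
G(3): splits (0,2):0^2=2 (1,1):1^1=0 (0,1):0^1=1 -> mex({0, 1, 2}) = 3
G(4): splits (0,3):0^3=3 (1,2):1^2=3 (0,2):0^2=2 (1,1):1^1=0 -> mex({0, 2, 3}) = 1
G(5): splits (0,4):0^1=1 (1,3):1^3=2 (2,2):2^2=0 (0,3):0^3=3 (1,2):1^2=3 -> mex({0, 1, 2, 3}) = 4
G(6) = mex({0, 1, 2, 4}) = 3
G(7) = mex({0, 1, 3, 4, 5}) = 2
G(8) = mex({0, 2, 3, 5, 6}) = 1
G(9) = mex({0, 1, 2, 3, 6, 7}) = 4
G(10) = mex({0, 1, 3, 4, 5, 7}) = 2
G(11) = mex({0, 1, 2, 3, 4, 5}) = 6
G(12) = mex({0, 1, 2, 3, 5, 6, 7}) = 4
G(13) = mex({0, 2, 3, 4, 6, 7}) = 1
G(14) = mex({0, 1, 4, 5, 6, 7}) = 2
G(15) = mex({0, 1, 2, 3, 4, 5, 6}) = 7
G(16) = mex({0, 2, 3, 5, 6, 7}) = 1
G(17) = mex({0, 1, 2, 3, 5, 6, 7}) = 4
G(18) = mex({0, 1, 2, 4, 5, 6}) = 3
G(19) = mex({0, 1, 3, 4, 5, 7}) = 2
G(20) = mex({0, 2, 3, 4, 5, 6, 7}) = 1
G(21) = mex({0, 1, 2, 3, 5, 6, 7}) = 4
G(22) = mex({0, 1, 2, 3, 4, 5, 7}) = 6
G(23) = mex({0, 1, 2, 3, 4, 5, 6}) = 7
G(24) = mex({0, 1, 2, 3, 5, 6, 7}) = 4
G(25) = mex({0, 2, 3, 4, 6, 7}) = 1
G(26) = mex({0, 1, 3, 4, 5, 6, 7}) = 2
G(27) = mex({0, 1, 2, 3, 4, 5, 6, 7}) = 8
G(28) = mex({0, 1, 2, 3, 4, 6, 7, 8}) = 5
G(29) = mex({0, 1, 2, 3, 5, 6, 7, 8, 9}) = 4
G(30) = mex({0, 1, 2, 3, 4, 5, 6, 9, 10}) = 7
G(31) = mex({0, 1, 3, 4, 5, 7, 10, 11}) = 2
G(32) = mex({0, 2, 3, 4, 5, 6, 7, 9, 11}) = 1
G(33) = mex({0, 1, 2, 3, 4, 5, 6, 7, 9, 12}) = 8
G(34) = mex({0, 1, 2, 3, 4, 5, 7, 8, 11, 12}) = 6
G(35) = mex({0, 1, 2, 3, 4, 5, 6, 8, 9, 10, 11}) = 7
G(36) = mex({0, 1, 2, 3, 5, 6, 7, 9, 10}) = 4
G(37) = mex({0, 2, 3, 4, 6, 7, 9, 10, 11, 12}) = 1
G(38) = mex({0, 1, 3, 4, 5, 6, 7, 9, 10, 11, 12}) = 2
G(39) = mex({0, 1, 2, 4, 5, 6, 7, 9, 10, 12, 14}) = 3
G(40) = mex({0, 2, 3, 4, 6, 7, 11, 12, 14}) = 1
G(41) = mex({0, 1, 2, 3, 5, 6, 7, 9, 10, 11, 12}) = 4
G(42) = mex({0, 1, 2, 3, 4, 5, 6, 9, 10}) = 7
G(43) = mex({0, 1, 3, 4, 5, 7, 9, 10, 12, 15}) = 2
G(44) = mex({0, 2, 3, 4, 5, 6, 7, 9, 10, 12, 15}) = 1
G(45) = mex({0, 1, 2, 3, 4, 5, 6, 7, 9, 10, 12, 14}) = 8
G(46) = mex({0, 1, 3, 4, 5, 7, 8, 11, 12, 14}) = 2
G(47) = mex({0, 1, 2, 3, 4, 5, 6, 8, 9, 10, 11, 12}) = 7
G(48) = mex({0, 1, 2, 3, 5, 6, 7, 9, 10}) = 4
G(49) = mex({0, 2, 3, 4, 6, 7, 9, 10, 11, 12, 15}) = 1
G(50) = mex({0, 1, 4, 5, 6, 7, 9, 11, 12, 14, 15}) = 2
G(51) = mex({0, 1, 2, 3, 4, 5, 6, 7, 9, 12, 14, 15}) = 8
G(52) = mex({0, 2, 3, 4, 5, 6, 7, 8, 11, 12, 15}) = 1
G(53) = mex({0, 1, 2, 3, 5, 6, 7, 8, 9, 10, 11, 12}) = 4
G(54) = mex({0, 1, 2, 3, 4, 5, 6, 9, 10}) = 7
G(55) = mex({0, 1, 3, 4, 5, 7, 9, 10, 11, 12}) = 2
G(56) = mex({0, 2, 3, 4, 5, 6, 7, 9, 10, 11, 12, 13, 14}) = 1
G(57) = mex({0, 1, 2, 3, 5, 6, 7, 9, 10, 12, 13, 14, 15}) = 4
G(58) = mex({0, 1, 3, 4, 5, 7, 11, 12, 14, 15}) = 2
Therefore G(58) = 2.

2


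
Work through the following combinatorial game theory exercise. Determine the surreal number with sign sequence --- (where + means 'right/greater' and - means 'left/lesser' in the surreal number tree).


Sign expansion: ---
Rule: track bounds (lo, hi), initially (-inf, +inf). On '+', the current value becomes lo and we move to the simplest number in (value, hi): value + 1 if hi = +inf, otherwise the midpoint (value + hi)/2. On '-', the current value becomes hi and we move to value - 1 if lo = -inf, otherwise the midpoint (lo + value)/2.
Start at 0.
Step 1: sign = -, move left. Bounds: (-inf, 0). Value = -1
Step 2: sign = -, move left. Bounds: (-inf, -1). Value = -2
Step 3: sign = -, move left. Bounds: (-inf, -2). Value = -3
The surreal number with sign expansion --- is -3.

-3


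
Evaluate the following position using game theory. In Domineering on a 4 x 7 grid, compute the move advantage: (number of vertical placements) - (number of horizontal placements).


Board is 4 x 7 (rows x cols).
Left (vertical) placements: (rows-1) * cols = 3 * 7 = 21
Right (horizontal) placements: rows * (cols-1) = 4 * 6 = 24
Advantage = Left - Right = 21 - 24 = -3

-3


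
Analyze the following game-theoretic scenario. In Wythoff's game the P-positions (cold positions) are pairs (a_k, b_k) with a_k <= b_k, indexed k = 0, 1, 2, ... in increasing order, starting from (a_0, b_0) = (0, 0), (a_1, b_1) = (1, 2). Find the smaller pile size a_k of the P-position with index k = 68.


By Wythoff's theorem, a_k = floor(k * phi) and b_k = floor(k * phi^2) = a_k + k, where phi = (1 + sqrt(5))/2 is the golden ratio.
phi = (1 + sqrt(5))/2 = 1.618034
k = 68
k * phi = 68 * 1.618034 = 110.026311
a_68 = floor(k * phi) = 110

110


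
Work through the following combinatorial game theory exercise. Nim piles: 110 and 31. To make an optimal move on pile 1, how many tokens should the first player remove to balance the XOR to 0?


Piles: 110 and 31
Current XOR: 110 XOR 31 = 113 (non-zero, so this is an N-position).
To make the XOR zero, we need to find a move that balances the piles.
For pile 1 (size 110): target = 110 XOR 113 = 31
We reduce pile 1 from 110 to 31.
Tokens removed: 110 - 31 = 79
Verification: 31 XOR 31 = 0

79


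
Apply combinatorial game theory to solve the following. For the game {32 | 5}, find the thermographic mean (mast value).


Game = {32 | 5}, a switch {a | b} with numbers a > b.
Its thermograph has left wall a - t and right wall b + t, which meet at t = (a - b)/2, where both equal (a + b)/2. So the mast (mean value) is at (a + b)/2.
Mean = (32 + (5))/2 = 37/2 = 37/2

37/2


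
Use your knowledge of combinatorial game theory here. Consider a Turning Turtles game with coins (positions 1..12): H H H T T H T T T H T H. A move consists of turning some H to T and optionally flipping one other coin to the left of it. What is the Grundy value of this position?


Coins: H H H T T H T T T H T H
Key fact: a single head at position k behaves exactly like a Nim heap of size k (turning it to T and optionally flipping a coin at j < k corresponds to moving the heap from k to j, or to 0), and heads combine as a disjunctive sum (two heads at the same place would cancel, matching j XOR j = 0). So the Nim-value is the XOR of the 1-indexed positions of the heads.
Face-up positions (1-indexed): [1, 2, 3, 6, 10, 12]
XOR 0 with 1: 0 XOR 1 = 1
XOR 1 with 2: 1 XOR 2 = 3
XOR 3 with 3: 3 XOR 3 = 0
XOR 0 with 6: 0 XOR 6 = 6
XOR 6 with 10: 6 XOR 10 = 12
XOR 12 with 12: 12 XOR 12 = 0
Nim-value = 0

0


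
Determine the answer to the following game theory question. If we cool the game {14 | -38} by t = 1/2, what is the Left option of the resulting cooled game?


Original game: {14 | -38} (a switch {a | b} with a > b).
Cooling by t (for t below the temperature (a - b)/2 = 26) taxes each move by t: {a | b} cooled by t is {a - t | b + t}.
Cooling amount: t = 1/2
Cooled Left option: 14 - 1/2 = 27/2
Cooled Right option: -38 + 1/2 = -75/2
Cooled game: {27/2 | -75/2}
Left option = 27/2

27/2


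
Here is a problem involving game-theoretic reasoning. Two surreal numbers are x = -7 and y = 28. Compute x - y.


x = -7, y = 28
x - y = -7 - 28 = -35

-35


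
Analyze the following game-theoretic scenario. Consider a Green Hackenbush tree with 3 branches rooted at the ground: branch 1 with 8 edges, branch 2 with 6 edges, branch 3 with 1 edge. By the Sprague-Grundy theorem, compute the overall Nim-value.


The tree has 3 branches from the ground vertex.
In Green Hackenbush, the Nim-value of a simple path of length k is k.
Branch 1: length 8, Nim-value = 8
Branch 2: length 6, Nim-value = 6
Branch 3: length 1, Nim-value = 1
Total Nim-value = XOR of all branch values:
0 XOR 8 = 8
8 XOR 6 = 14
14 XOR 1 = 15
Nim-value of the tree = 15

15


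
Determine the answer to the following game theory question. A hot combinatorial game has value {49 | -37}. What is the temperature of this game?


The game is {49 | -37}, a switch {a | b} with numbers a > b.
Cooling {a | b} by t gives {a - t | b + t}, which stops being hot when a - t = b + t, i.e. at t = (a - b)/2. So the temperature of a switch is (a - b)/2.
Temperature = (Left option - Right option) / 2
= (49 - (-37)) / 2
= 86 / 2
= 43

43


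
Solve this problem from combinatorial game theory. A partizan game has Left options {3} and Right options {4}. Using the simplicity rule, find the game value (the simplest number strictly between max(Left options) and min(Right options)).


Left options: {3}, max = 3
Right options: {4}, min = 4
All options are numbers and max(Left) < min(Right), so by the simplicity theorem the value is the simplest (earliest-born) number strictly between 3 and 4.
No integer lies strictly between 3 and 4, so the value is the dyadic rational m/2^k in the interval with the smallest k (then m odd); search k = 1, 2, ...:
Denominator 2: 7/2 lies strictly between 3 and 4 -- found.
The simplest number in the interval is 7/2.
Game value = 7/2

7/2


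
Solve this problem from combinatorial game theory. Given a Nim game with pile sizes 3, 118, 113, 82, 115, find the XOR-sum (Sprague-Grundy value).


We need the XOR (exclusive or) of all pile sizes.
After XOR-ing pile 1 (size 3): 0 XOR 3 = 3
After XOR-ing pile 2 (size 118): 3 XOR 118 = 117
After XOR-ing pile 3 (size 113): 117 XOR 113 = 4
After XOR-ing pile 4 (size 82): 4 XOR 82 = 86
After XOR-ing pile 5 (size 115): 86 XOR 115 = 37
The Nim-value of this position is 37.

37


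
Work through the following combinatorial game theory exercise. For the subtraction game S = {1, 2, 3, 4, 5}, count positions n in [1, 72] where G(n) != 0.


Subtraction set S = {1, 2, 3, 4, 5}, so G(n) = n mod 6.
G(n) = 0 when n is a multiple of 6.
Multiples of 6 in [1, 72]: 12
N-positions (nonzero Grundy) = 72 - 12 = 60

60


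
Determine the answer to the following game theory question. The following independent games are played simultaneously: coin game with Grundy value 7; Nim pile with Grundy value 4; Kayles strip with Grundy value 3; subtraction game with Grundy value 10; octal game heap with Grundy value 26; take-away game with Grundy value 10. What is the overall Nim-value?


By the Sprague-Grundy theorem, the Grundy value of a sum of games is the XOR of individual Grundy values.
coin game: Grundy value = 7. Running XOR: 0 XOR 7 = 7
Nim pile: Grundy value = 4. Running XOR: 7 XOR 4 = 3
Kayles strip: Grundy value = 3. Running XOR: 3 XOR 3 = 0
subtraction game: Grundy value = 10. Running XOR: 0 XOR 10 = 10
octal game heap: Grundy value = 26. Running XOR: 10 XOR 26 = 16
take-away game: Grundy value = 10. Running XOR: 16 XOR 10 = 26
The combined Grundy value is 26.

26


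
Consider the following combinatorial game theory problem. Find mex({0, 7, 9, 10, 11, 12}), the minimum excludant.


Set = {0, 7, 9, 10, 11, 12}
0 is in the set.
1 is NOT in the set. This is the mex.
mex = 1

1


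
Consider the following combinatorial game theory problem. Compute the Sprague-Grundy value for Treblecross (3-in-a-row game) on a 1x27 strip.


Treblecross: place X on empty cells; 3-in-a-row wins.
Playing within two cells of an existing X lets the opponent win at once, so sensible play treats the cells i-2..i+2 around each X as dead. The player left with no safe cell loses, so this is a normal-play take-away game on strips of safe cells.
Placing X at cell i (0-indexed) of a strip of k safe cells leaves independent strips of sizes max(0, i-2) and max(0, k-i-3). Hence G(k) = mex{ G(max(0,i-2)) XOR G(max(0,k-i-3)) : 0 <= i < k }, with G(0) = 0.
G(1): splits (0,0):0^0=0 -> mex({0}) = 1
G(2): splits (0,0):0^0=0 -> mex({0}) = 1
G(3): splits (0,0):0^0=0 -> mex({0}) = 1
G(4): splits (0,1):0^1=1 (0,0):0^0=0 -> mex({0, 1}) = 2
G(5): splits (0,2):0^1=1 (0,1):0^1=1 (0,0):0^0=0 -> mex({0, 1}) = 2
G(6) = mex({1}) = 0
G(7) = mex({0, 1, 2}) = 3
G(8) = mex({0, 1, 2}) = 3
G(9) = mex({0, 2}) = 1
G(10) = mex({0, 2, 3}) = 1
G(11) = mex({0, 3}) = 1
G(12) = mex({1, 3}) = 0
G(13) = mex({0, 1, 2, 3}) = 4
G(14) = mex({0, 1, 2}) = 3
G(15) = mex({0, 1, 2}) = 3
G(16) = mex({0, 1, 2, 4}) = 3
G(17) = mex({0, 1, 3, 4}) = 2
G(18) = mex({0, 1, 3, 4}) = 2
G(19) = mex({0, 1, 3, 5}) = 2
G(20) = mex({0, 1, 2, 3, 5}) = 4
G(21) = mex({0, 1, 2, 3, 5}) = 4
G(22) = mex({1, 2, 6}) = 0
G(23) = mex({0, 1, 2, 3, 4, 6}) = 5
G(24) = mex({0, 1, 2, 3, 4}) = 5
G(25) = mex({0, 1, 3, 4, 7}) = 2
G(26) = mex({0, 1, 3, 4, 5, 7}) = 2
G(27) = mex({0, 1, 3, 5}) = 2
Therefore G(27) = 2.

2


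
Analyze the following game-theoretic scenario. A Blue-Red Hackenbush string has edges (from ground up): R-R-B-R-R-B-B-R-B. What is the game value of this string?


Edges (from ground): R-R-B-R-R-B-B-R-B
By Berlekamp's sign-expansion rule, a Blue-Red Hackenbush stalk has the value of the surreal number whose sign sequence is the edge sequence with B -> + and R -> -.
Sign sequence: --+--++-+
Trace the sign expansion in the surreal number tree, starting from 0:
Edge 1: R (sign -) -> bounds (-inf, 0), value = -1
Edge 2: R (sign -) -> bounds (-inf, -1), value = -2
Edge 3: B (sign +) -> bounds (-2, -1), value = -3/2
Edge 4: R (sign -) -> bounds (-2, -3/2), value = -7/4
Edge 5: R (sign -) -> bounds (-2, -7/4), value = -15/8
Edge 6: B (sign +) -> bounds (-15/8, -7/4), value = -29/16
Edge 7: B (sign +) -> bounds (-29/16, -7/4), value = -57/32
Edge 8: R (sign -) -> bounds (-29/16, -57/32), value = -115/64
Edge 9: B (sign +) -> bounds (-115/64, -57/32), value = -229/128
Game value = -229/128

-229/128


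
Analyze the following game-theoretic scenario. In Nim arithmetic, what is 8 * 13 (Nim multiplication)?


Nim multiplication is bilinear over XOR: (u XOR v) * w = (u*w) XOR (v*w).
So we split each operand into its bit components and XOR the pairwise Nim products.
8 = 8 (as XOR of powers of 2).
13 = 1 + 4 + 8 (as XOR of powers of 2).
Using the standard Nim-product table on single bits:
  2*2 = 3,   2*4 = 8,   2*8 = 12,
  4*4 = 6,   4*8 = 11,  8*8 = 13,
and  1*x = x (identity), k*l = l*k (commutative).
Pairwise Nim products:
  8 * 1 = 8
  8 * 4 = 11
  8 * 8 = 13
XOR them: 8 XOR 11 XOR 13 = 14.
Result: 8 * 13 = 14 (in Nim).

14


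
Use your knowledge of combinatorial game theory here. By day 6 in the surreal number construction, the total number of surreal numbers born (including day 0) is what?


Day 0: {|} = 0 is born. Count = 1.
Day n: the number of surreal numbers born by day n is 2^(n+1) - 1.
By day 0: 2^1 - 1 = 1
By day 1: 2^2 - 1 = 3
By day 2: 2^3 - 1 = 7
By day 3: 2^4 - 1 = 15
By day 4: 2^5 - 1 = 31
By day 5: 2^6 - 1 = 63
By day 6: 2^7 - 1 = 127
By day 6: 127 surreal numbers.

127


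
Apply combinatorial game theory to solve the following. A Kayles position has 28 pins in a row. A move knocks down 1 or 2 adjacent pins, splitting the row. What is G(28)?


Kayles: a move removes 1 or 2 adjacent pins from a contiguous row.
Removing pins from a row of k leaves two independent rows (a, b) with a + b = k - 1 (one pin) or a + b = k - 2 (two pins); an end removal gives a = 0.
By Sprague-Grundy, G(k) = mex{ G(a) XOR G(b) } over all these splits. G(0) = 0.
G(1): splits (0,0):0^0=0 -> mex({0}) = 1
G(2): splits (0,1):0^1=1 (0,0):0^0=0 -> mex({0, 1}) = 2
G(3): splits (0,2):0^2=2 (1,1):1^1=0 (0,1):0^1=1 -> mex({0, 1, 2}) = 3
G(4): splits (0,3):0^3=3 (1,2):1^2=3 (0,2):0^2=2 (1,1):1^1=0 -> mex({0, 2, 3}) = 1
G(5): splits (0,4):0^1=1 (1,3):1^3=2 (2,2):2^2=0 (0,3):0^3=3 (1,2):1^2=3 -> mex({0, 1, 2, 3}) = 4
G(6) = mex({0, 1, 2, 4}) = 3
G(7) = mex({0, 1, 3, 4, 5}) = 2
G(8) = mex({0, 2, 3, 5, 6}) = 1
G(9) = mex({0, 1, 2, 3, 6, 7}) = 4
G(10) = mex({0, 1, 3, 4, 5, 7}) = 2
G(11) = mex({0, 1, 2, 3, 4, 5}) = 6
G(12) = mex({0, 1, 2, 3, 5, 6, 7}) = 4
G(13) = mex({0, 2, 3, 4, 6, 7}) = 1
G(14) = mex({0, 1, 4, 5, 6, 7}) = 2
G(15) = mex({0, 1, 2, 3, 4, 5, 6}) = 7
G(16) = mex({0, 2, 3, 5, 6, 7}) = 1
G(17) = mex({0, 1, 2, 3, 5, 6, 7}) = 4
G(18) = mex({0, 1, 2, 4, 5, 6}) = 3
G(19) = mex({0, 1, 3, 4, 5, 7}) = 2
G(20) = mex({0, 2, 3, 4, 5, 6, 7}) = 1
G(21) = mex({0, 1, 2, 3, 5, 6, 7}) = 4
G(22) = mex({0, 1, 2, 3, 4, 5, 7}) = 6
G(23) = mex({0, 1, 2, 3, 4, 5, 6}) = 7
G(24) = mex({0, 1, 2, 3, 5, 6, 7}) = 4
G(25) = mex({0, 2, 3, 4, 6, 7}) = 1
G(26) = mex({0, 1, 3, 4, 5, 6, 7}) = 2
G(27) = mex({0, 1, 2, 3, 4, 5, 6, 7}) = 8
G(28) = mex({0, 1, 2, 3, 4, 6, 7, 8}) = 5
Therefore G(28) = 5.

5


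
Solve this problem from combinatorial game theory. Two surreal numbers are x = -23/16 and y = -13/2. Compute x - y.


x = -23/16, y = -13/2
Converting to common denominator: 16
x = -23/16, y = -104/16
x - y = -23/16 - -13/2 = 81/16

81/16


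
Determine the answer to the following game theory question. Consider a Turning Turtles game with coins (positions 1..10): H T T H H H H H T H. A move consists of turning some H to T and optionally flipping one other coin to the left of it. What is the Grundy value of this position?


Coins: H T T H H H H H T H
Key fact: a single head at position k behaves exactly like a Nim heap of size k (turning it to T and optionally flipping a coin at j < k corresponds to moving the heap from k to j, or to 0), and heads combine as a disjunctive sum (two heads at the same place would cancel, matching j XOR j = 0). So the Nim-value is the XOR of the 1-indexed positions of the heads.
Face-up positions (1-indexed): [1, 4, 5, 6, 7, 8, 10]
XOR 0 with 1: 0 XOR 1 = 1
XOR 1 with 4: 1 XOR 4 = 5
XOR 5 with 5: 5 XOR 5 = 0
XOR 0 with 6: 0 XOR 6 = 6
XOR 6 with 7: 6 XOR 7 = 1
XOR 1 with 8: 1 XOR 8 = 9
XOR 9 with 10: 9 XOR 10 = 3
Nim-value = 3

3


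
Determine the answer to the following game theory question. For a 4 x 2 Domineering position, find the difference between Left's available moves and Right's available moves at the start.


Board is 4 x 2 (rows x cols).
Left (vertical) placements: (rows-1) * cols = 3 * 2 = 6
Right (horizontal) placements: rows * (cols-1) = 4 * 1 = 4
Advantage = Left - Right = 6 - 4 = 2

2


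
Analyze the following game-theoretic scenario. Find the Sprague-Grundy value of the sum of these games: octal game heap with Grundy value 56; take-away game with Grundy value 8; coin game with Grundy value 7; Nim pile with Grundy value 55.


By the Sprague-Grundy theorem, the Grundy value of a sum of games is the XOR of individual Grundy values.
octal game heap: Grundy value = 56. Running XOR: 0 XOR 56 = 56
take-away game: Grundy value = 8. Running XOR: 56 XOR 8 = 48
coin game: Grundy value = 7. Running XOR: 48 XOR 7 = 55
Nim pile: Grundy value = 55. Running XOR: 55 XOR 55 = 0
The combined Grundy value is 0.

0


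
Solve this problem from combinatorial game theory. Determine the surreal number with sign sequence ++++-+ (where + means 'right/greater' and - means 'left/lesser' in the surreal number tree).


Sign expansion: ++++-+
Rule: track bounds (lo, hi), initially (-inf, +inf). On '+', the current value becomes lo and we move to the simplest number in (value, hi): value + 1 if hi = +inf, otherwise the midpoint (value + hi)/2. On '-', the current value becomes hi and we move to value - 1 if lo = -inf, otherwise the midpoint (lo + value)/2.
Start at 0.
Step 1: sign = +, move right. Bounds: (0, +inf). Value = 1
Step 2: sign = +, move right. Bounds: (1, +inf). Value = 2
Step 3: sign = +, move right. Bounds: (2, +inf). Value = 3
Step 4: sign = +, move right. Bounds: (3, +inf). Value = 4
Step 5: sign = -, move left. Bounds: (3, 4). Value = 7/2
Step 6: sign = +, move right. Bounds: (7/2, 4). Value = 15/4
The surreal number with sign expansion ++++-+ is 15/4.

15/4


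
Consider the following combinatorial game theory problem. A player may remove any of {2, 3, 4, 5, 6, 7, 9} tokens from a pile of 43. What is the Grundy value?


The subtraction set is S = {2, 3, 4, 5, 6, 7, 9}.
G(k) = mex{ G(k - s) : s in S, s <= k }. We compute iteratively: G(0) = 0.
G(1) = mex({}) = 0
G(2) = mex({0}) = 1
G(3) = mex({0}) = 1
G(4) = mex({0, 1}) = 2
G(5) = mex({0, 1}) = 2
G(6) = mex({0, 1, 2}) = 3
G(7) = mex({0, 1, 2}) = 3
G(8) = mex({0, 1, 2, 3}) = 4
G(9) = mex({0, 1, 2, 3}) = 4
G(10) = mex({0, 1, 2, 3, 4}) = 5
G(11) = mex({1, 2, 3, 4}) = 0
G(12) = mex({1, 2, 3, 4, 5}) = 0
G(13) = mex({0, 2, 3, 4, 5}) = 1
G(14) = mex({0, 2, 3, 4, 5}) = 1
G(15) = mex({0, 1, 3, 4, 5}) = 2
G(16) = mex({0, 1, 3, 4, 5}) = 2
G(17) = mex({0, 1, 2, 4, 5}) = 3
G(18) = mex({0, 1, 2, 4}) = 3
G(19) = mex({0, 1, 2, 3, 5}) = 4
Observe that G(11)..G(19) = 0, 0, 1, 1, 2, 2, 3, 3, 4 repeats G(0)..G(8) = 0, 0, 1, 1, 2, 2, 3, 3, 4.
For k >= max(S) = 9, G(k) is determined by the previous 9 values G(k-9)..G(k-1); a window of 9 consecutive values has recurred shifted by 11, so by induction G(k + 11) = G(k) for all k >= 0: the sequence is periodic from the start with period 11.
One period: G(0..10) = 0, 0, 1, 1, 2, 2, 3, 3, 4, 4, 5.
43 mod 11 = 10, so G(43) = G(10) = 5.

5


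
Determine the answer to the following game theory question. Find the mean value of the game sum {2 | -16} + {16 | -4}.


G1 = {2 | -16}, G2 = {16 | -4}
Each is a switch {a | b} with numbers a > b; its mean value is (a + b)/2, and mean value is additive over game sums: m(G1 + G2) = m(G1) + m(G2).
Mean of G1 = (2 + (-16))/2 = -14/2 = -7
Mean of G2 = (16 + (-4))/2 = 12/2 = 6
Mean of G1 + G2 = -7 + 6 = -1

-1


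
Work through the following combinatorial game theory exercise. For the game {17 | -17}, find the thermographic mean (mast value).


Game = {17 | -17}, a switch {a | b} with numbers a > b.
Its thermograph has left wall a - t and right wall b + t, which meet at t = (a - b)/2, where both equal (a + b)/2. So the mast (mean value) is at (a + b)/2.
Mean = (17 + (-17))/2 = 0/2 = 0

0


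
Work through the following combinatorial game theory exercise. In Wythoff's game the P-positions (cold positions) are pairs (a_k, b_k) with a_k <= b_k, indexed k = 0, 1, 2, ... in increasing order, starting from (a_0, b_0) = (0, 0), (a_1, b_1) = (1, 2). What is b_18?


By Wythoff's theorem, a_k = floor(k * phi) and b_k = floor(k * phi^2) = a_k + k, where phi = (1 + sqrt(5))/2 is the golden ratio.
phi = (1 + sqrt(5))/2 = 1.618034
phi^2 = phi + 1 = 2.618034
k = 18
k * phi^2 = 18 * 2.618034 = 47.124612
b_18 = floor(k * phi^2) = 47 (check: a_18 + k = 29 + 18 = 47)

47


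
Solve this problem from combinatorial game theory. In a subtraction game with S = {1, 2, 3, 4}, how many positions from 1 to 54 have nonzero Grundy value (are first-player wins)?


Subtraction set S = {1, 2, 3, 4}, so G(n) = n mod 5.
G(n) = 0 when n is a multiple of 5.
Multiples of 5 in [1, 54]: 10
N-positions (nonzero Grundy) = 54 - 10 = 44

44


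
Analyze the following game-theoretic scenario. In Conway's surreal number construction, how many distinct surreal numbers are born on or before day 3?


Day 0: {|} = 0 is born. Count = 1.
Day n: the number of surreal numbers born by day n is 2^(n+1) - 1.
By day 0: 2^1 - 1 = 1
By day 1: 2^2 - 1 = 3
By day 2: 2^3 - 1 = 7
By day 3: 2^4 - 1 = 15
By day 3: 15 surreal numbers.

15


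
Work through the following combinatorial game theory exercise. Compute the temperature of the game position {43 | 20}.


The game is {43 | 20}, a switch {a | b} with numbers a > b.
Cooling {a | b} by t gives {a - t | b + t}, which stops being hot when a - t = b + t, i.e. at t = (a - b)/2. So the temperature of a switch is (a - b)/2.
Temperature = (Left option - Right option) / 2
= (43 - (20)) / 2
= 23 / 2
= 23/2

23/2


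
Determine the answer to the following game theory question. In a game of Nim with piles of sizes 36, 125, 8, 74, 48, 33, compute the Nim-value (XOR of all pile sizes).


We need the XOR (exclusive or) of all pile sizes.
After XOR-ing pile 1 (size 36): 0 XOR 36 = 36
After XOR-ing pile 2 (size 125): 36 XOR 125 = 89
After XOR-ing pile 3 (size 8): 89 XOR 8 = 81
After XOR-ing pile 4 (size 74): 81 XOR 74 = 27
After XOR-ing pile 5 (size 48): 27 XOR 48 = 43
After XOR-ing pile 6 (size 33): 43 XOR 33 = 10
The Nim-value of this position is 10.

10


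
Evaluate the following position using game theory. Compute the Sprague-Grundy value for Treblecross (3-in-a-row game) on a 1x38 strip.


Treblecross: place X on empty cells; 3-in-a-row wins.
Playing within two cells of an existing X lets the opponent win at once, so sensible play treats the cells i-2..i+2 around each X as dead. The player left with no safe cell loses, so this is a normal-play take-away game on strips of safe cells.
Placing X at cell i (0-indexed) of a strip of k safe cells leaves independent strips of sizes max(0, i-2) and max(0, k-i-3). Hence G(k) = mex{ G(max(0,i-2)) XOR G(max(0,k-i-3)) : 0 <= i < k }, with G(0) = 0.
G(1): splits (0,0):0^0=0 -> mex({0}) = 1
G(2): splits (0,0):0^0=0 -> mex({0}) = 1
G(3): splits (0,0):0^0=0 -> mex({0}) = 1
G(4): splits (0,1):0^1=1 (0,0):0^0=0 -> mex({0, 1}) = 2
G(5): splits (0,2):0^1=1 (0,1):0^1=1 (0,0):0^0=0 -> mex({0, 1}) = 2
G(6) = mex({1}) = 0
G(7) = mex({0, 1, 2}) = 3
G(8) = mex({0, 1, 2}) = 3
G(9) = mex({0, 2}) = 1
G(10) = mex({0, 2, 3}) = 1
G(11) = mex({0, 3}) = 1
G(12) = mex({1, 3}) = 0
G(13) = mex({0, 1, 2, 3}) = 4
G(14) = mex({0, 1, 2}) = 3
G(15) = mex({0, 1, 2}) = 3
G(16) = mex({0, 1, 2, 4}) = 3
G(17) = mex({0, 1, 3, 4}) = 2
G(18) = mex({0, 1, 3, 4}) = 2
G(19) = mex({0, 1, 3, 5}) = 2
G(20) = mex({0, 1, 2, 3, 5}) = 4
G(21) = mex({0, 1, 2, 3, 5}) = 4
G(22) = mex({1, 2, 6}) = 0
G(23) = mex({0, 1, 2, 3, 4, 6}) = 5
G(24) = mex({0, 1, 2, 3, 4}) = 5
G(25) = mex({0, 1, 3, 4, 7}) = 2
G(26) = mex({0, 1, 3, 4, 5, 7}) = 2
G(27) = mex({0, 1, 3, 5}) = 2
G(28) = mex({0, 1, 2, 5}) = 3
G(29) = mex({0, 1, 2, 4, 5, 6}) = 3
G(30) = mex({1, 2, 4, 6}) = 0
G(31) = mex({0, 1, 2, 3, 4, 6}) = 5
G(32) = mex({1, 2, 3, 4, 7}) = 0
G(33) = mex({0, 3, 7}) = 1
G(34) = mex({0, 2, 3, 5, 7}) = 1
G(35) = mex({0, 2, 3, 5, 6}) = 1
G(36) = mex({0, 1, 2, 5, 6}) = 3
G(37) = mex({0, 1, 2, 4, 5, 6}) = 3
G(38) = mex({0, 1, 2, 4}) = 3
Therefore G(38) = 3.

3


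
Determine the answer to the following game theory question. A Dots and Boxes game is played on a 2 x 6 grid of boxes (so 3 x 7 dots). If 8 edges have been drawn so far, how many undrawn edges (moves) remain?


Grid: 2 x 6 boxes, i.e. 3 rows and 7 columns of dots.
Horizontal edges: (rows + 1) * cols = 3 * 6 = 18
Vertical edges: rows * (cols + 1) = 2 * 7 = 14
Total edges: 18 + 14 = 32
Edges drawn: 8
Remaining: 32 - 8 = 24

24


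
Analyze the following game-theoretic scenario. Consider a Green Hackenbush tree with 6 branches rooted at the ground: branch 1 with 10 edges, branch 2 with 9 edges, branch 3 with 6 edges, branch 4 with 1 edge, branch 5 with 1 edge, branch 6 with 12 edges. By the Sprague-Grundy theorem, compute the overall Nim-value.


The tree has 6 branches from the ground vertex.
In Green Hackenbush, the Nim-value of a simple path of length k is k.
Branch 1: length 10, Nim-value = 10
Branch 2: length 9, Nim-value = 9
Branch 3: length 6, Nim-value = 6
Branch 4: length 1, Nim-value = 1
Branch 5: length 1, Nim-value = 1
Branch 6: length 12, Nim-value = 12
Total Nim-value = XOR of all branch values:
0 XOR 10 = 10
10 XOR 9 = 3
3 XOR 6 = 5
5 XOR 1 = 4
4 XOR 1 = 5
5 XOR 12 = 9
Nim-value of the tree = 9

9


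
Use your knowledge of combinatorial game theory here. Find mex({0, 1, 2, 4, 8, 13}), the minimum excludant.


Set = {0, 1, 2, 4, 8, 13}
0 is in the set.
1 is in the set.
2 is in the set.
3 is NOT in the set. This is the mex.
mex = 3

3


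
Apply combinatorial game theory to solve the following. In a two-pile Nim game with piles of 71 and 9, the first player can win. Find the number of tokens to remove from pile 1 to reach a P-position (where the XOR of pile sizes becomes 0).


Piles: 71 and 9
Current XOR: 71 XOR 9 = 78 (non-zero, so this is an N-position).
To make the XOR zero, we need to find a move that balances the piles.
For pile 1 (size 71): target = 71 XOR 78 = 9
We reduce pile 1 from 71 to 9.
Tokens removed: 71 - 9 = 62
Verification: 9 XOR 9 = 0

62


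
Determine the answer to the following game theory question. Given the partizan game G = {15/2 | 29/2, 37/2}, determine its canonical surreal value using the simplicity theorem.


Left options: {15/2}, max = 15/2
Right options: {29/2, 37/2}, min = 29/2
All options are numbers and max(Left) < min(Right), so by the simplicity theorem the value is the simplest (earliest-born) number strictly between 15/2 and 29/2.
Integers 8 through 14 all lie strictly between 15/2 and 29/2.
Among integers, the simplest (lowest birthday = smallest |n|; 0 is born on day 0, +-n on day n) is 8.
No non-integer in the interval can be simpler: if x is a non-integer in the interval, then floor(x) or ceil(x) also lies in the interval (the interval contains an integer), and both are proper prefixes of x's sign expansion, i.e. born earlier. So the game value is 8.
Game value = 8

8


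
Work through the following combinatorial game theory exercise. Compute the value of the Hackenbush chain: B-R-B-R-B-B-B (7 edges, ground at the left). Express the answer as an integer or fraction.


Edges (from ground): B-R-B-R-B-B-B
By Berlekamp's sign-expansion rule, a Blue-Red Hackenbush stalk has the value of the surreal number whose sign sequence is the edge sequence with B -> + and R -> -.
Sign sequence: +-+-+++
Trace the sign expansion in the surreal number tree, starting from 0:
Edge 1: B (sign +) -> bounds (0, +inf), value = 1
Edge 2: R (sign -) -> bounds (0, 1), value = 1/2
Edge 3: B (sign +) -> bounds (1/2, 1), value = 3/4
Edge 4: R (sign -) -> bounds (1/2, 3/4), value = 5/8
Edge 5: B (sign +) -> bounds (5/8, 3/4), value = 11/16
Edge 6: B (sign +) -> bounds (11/16, 3/4), value = 23/32
Edge 7: B (sign +) -> bounds (23/32, 3/4), value = 47/64
Game value = 47/64

47/64


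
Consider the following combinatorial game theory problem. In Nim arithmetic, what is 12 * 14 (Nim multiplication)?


Nim multiplication is bilinear over XOR: (u XOR v) * w = (u*w) XOR (v*w).
So we split each operand into its bit components and XOR the pairwise Nim products.
12 = 4 + 8 (as XOR of powers of 2).
14 = 2 + 4 + 8 (as XOR of powers of 2).
Using the standard Nim-product table on single bits:
  2*2 = 3,   2*4 = 8,   2*8 = 12,
  4*4 = 6,   4*8 = 11,  8*8 = 13,
and  1*x = x (identity), k*l = l*k (commutative).
Pairwise Nim products:
  4 * 2 = 8
  4 * 4 = 6
  4 * 8 = 11
  8 * 2 = 12
  8 * 4 = 11
  8 * 8 = 13
XOR them: 8 XOR 6 XOR 11 XOR 12 XOR 11 XOR 13 = 15.
Result: 12 * 14 = 15 (in Nim).

15


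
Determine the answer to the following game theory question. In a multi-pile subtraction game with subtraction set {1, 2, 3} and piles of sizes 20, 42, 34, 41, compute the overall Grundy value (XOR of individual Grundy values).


Subtraction set: {1, 2, 3}
For this subtraction set, G(n) = n mod 4 (period = max + 1 = 4).
Pile 1 (size 20): G(20) = 20 mod 4 = 0
Pile 2 (size 42): G(42) = 42 mod 4 = 2
Pile 3 (size 34): G(34) = 34 mod 4 = 2
Pile 4 (size 41): G(41) = 41 mod 4 = 1
Total Grundy value = XOR of all: 0 XOR 2 XOR 2 XOR 1 = 1

1


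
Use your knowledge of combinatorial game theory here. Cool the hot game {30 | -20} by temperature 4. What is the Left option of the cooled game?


Original game: {30 | -20} (a switch {a | b} with a > b).
Cooling by t (for t below the temperature (a - b)/2 = 25) taxes each move by t: {a | b} cooled by t is {a - t | b + t}.
Cooling amount: t = 4
Cooled Left option: 30 - 4 = 26
Cooled Right option: -20 + 4 = -16
Cooled game: {26 | -16}
Left option = 26

26


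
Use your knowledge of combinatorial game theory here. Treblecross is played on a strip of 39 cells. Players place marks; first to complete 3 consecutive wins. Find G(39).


Treblecross: place X on empty cells; 3-in-a-row wins.
Playing within two cells of an existing X lets the opponent win at once, so sensible play treats the cells i-2..i+2 around each X as dead. The player left with no safe cell loses, so this is a normal-play take-away game on strips of safe cells.
Placing X at cell i (0-indexed) of a strip of k safe cells leaves independent strips of sizes max(0, i-2) and max(0, k-i-3). Hence G(k) = mex{ G(max(0,i-2)) XOR G(max(0,k-i-3)) : 0 <= i < k }, with G(0) = 0.
G(1): splits (0,0):0^0=0 -> mex({0}) = 1
G(2): splits (0,0):0^0=0 -> mex({0}) = 1
G(3): splits (0,0):0^0=0 -> mex({0}) = 1
G(4): splits (0,1):0^1=1 (0,0):0^0=0 -> mex({0, 1}) = 2
G(5): splits (0,2):0^1=1 (0,1):0^1=1 (0,0):0^0=0 -> mex({0, 1}) = 2
G(6) = mex({1}) = 0
G(7) = mex({0, 1, 2}) = 3
G(8) = mex({0, 1, 2}) = 3
G(9) = mex({0, 2}) = 1
G(10) = mex({0, 2, 3}) = 1
G(11) = mex({0, 3}) = 1
G(12) = mex({1, 3}) = 0
G(13) = mex({0, 1, 2, 3}) = 4
G(14) = mex({0, 1, 2}) = 3
G(15) = mex({0, 1, 2}) = 3
G(16) = mex({0, 1, 2, 4}) = 3
G(17) = mex({0, 1, 3, 4}) = 2
G(18) = mex({0, 1, 3, 4}) = 2
G(19) = mex({0, 1, 3, 5}) = 2
G(20) = mex({0, 1, 2, 3, 5}) = 4
G(21) = mex({0, 1, 2, 3, 5}) = 4
G(22) = mex({1, 2, 6}) = 0
G(23) = mex({0, 1, 2, 3, 4, 6}) = 5
G(24) = mex({0, 1, 2, 3, 4}) = 5
G(25) = mex({0, 1, 3, 4, 7}) = 2
G(26) = mex({0, 1, 3, 4, 5, 7}) = 2
G(27) = mex({0, 1, 3, 5}) = 2
G(28) = mex({0, 1, 2, 5}) = 3
G(29) = mex({0, 1, 2, 4, 5, 6}) = 3
G(30) = mex({1, 2, 4, 6}) = 0
G(31) = mex({0, 1, 2, 3, 4, 6}) = 5
G(32) = mex({1, 2, 3, 4, 7}) = 0
G(33) = mex({0, 3, 7}) = 1
G(34) = mex({0, 2, 3, 5, 7}) = 1
G(35) = mex({0, 2, 3, 5, 6}) = 1
G(36) = mex({0, 1, 2, 5, 6}) = 3
G(37) = mex({0, 1, 2, 4, 5, 6}) = 3
G(38) = mex({0, 1, 2, 4}) = 3
G(39) = mex({0, 1, 2, 3, 4, 7}) = 5
Therefore G(39) = 5.

5


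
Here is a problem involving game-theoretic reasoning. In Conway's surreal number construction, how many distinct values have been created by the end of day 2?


Day 0: {|} = 0 is born. Count = 1.
Day n: the number of surreal numbers born by day n is 2^(n+1) - 1.
By day 0: 2^1 - 1 = 1
By day 1: 2^2 - 1 = 3
By day 2: 2^3 - 1 = 7
By day 2: 7 surreal numbers.

7


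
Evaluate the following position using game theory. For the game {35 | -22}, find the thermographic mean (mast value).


Game = {35 | -22}, a switch {a | b} with numbers a > b.
Its thermograph has left wall a - t and right wall b + t, which meet at t = (a - b)/2, where both equal (a + b)/2. So the mast (mean value) is at (a + b)/2.
Mean = (35 + (-22))/2 = 13/2 = 13/2

13/2


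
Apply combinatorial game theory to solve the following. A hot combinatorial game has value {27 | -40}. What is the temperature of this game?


The game is {27 | -40}, a switch {a | b} with numbers a > b.
Cooling {a | b} by t gives {a - t | b + t}, which stops being hot when a - t = b + t, i.e. at t = (a - b)/2. So the temperature of a switch is (a - b)/2.
Temperature = (Left option - Right option) / 2
= (27 - (-40)) / 2
= 67 / 2
= 67/2

67/2


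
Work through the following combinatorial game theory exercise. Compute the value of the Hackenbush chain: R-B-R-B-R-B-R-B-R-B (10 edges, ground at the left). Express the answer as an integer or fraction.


Edges (from ground): R-B-R-B-R-B-R-B-R-B
By Berlekamp's sign-expansion rule, a Blue-Red Hackenbush stalk has the value of the surreal number whose sign sequence is the edge sequence with B -> + and R -> -.
Sign sequence: -+-+-+-+-+
Trace the sign expansion in the surreal number tree, starting from 0:
Edge 1: R (sign -) -> bounds (-inf, 0), value = -1
Edge 2: B (sign +) -> bounds (-1, 0), value = -1/2
Edge 3: R (sign -) -> bounds (-1, -1/2), value = -3/4
Edge 4: B (sign +) -> bounds (-3/4, -1/2), value = -5/8
Edge 5: R (sign -) -> bounds (-3/4, -5/8), value = -11/16
Edge 6: B (sign +) -> bounds (-11/16, -5/8), value = -21/32
Edge 7: R (sign -) -> bounds (-11/16, -21/32), value = -43/64
Edge 8: B (sign +) -> bounds (-43/64, -21/32), value = -85/128
Edge 9: R (sign -) -> bounds (-43/64, -85/128), value = -171/256
Edge 10: B (sign +) -> bounds (-171/256, -85/128), value = -341/512
Game value = -341/512

-341/512


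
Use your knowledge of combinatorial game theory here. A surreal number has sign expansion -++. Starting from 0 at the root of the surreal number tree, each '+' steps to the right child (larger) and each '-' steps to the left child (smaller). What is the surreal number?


Sign expansion: -++
Rule: track bounds (lo, hi), initially (-inf, +inf). On '+', the current value becomes lo and we move to the simplest number in (value, hi): value + 1 if hi = +inf, otherwise the midpoint (value + hi)/2. On '-', the current value becomes hi and we move to value - 1 if lo = -inf, otherwise the midpoint (lo + value)/2.
Start at 0.
Step 1: sign = -, move left. Bounds: (-inf, 0). Value = -1
Step 2: sign = +, move right. Bounds: (-1, 0). Value = -1/2
Step 3: sign = +, move right. Bounds: (-1/2, 0). Value = -1/4
The surreal number with sign expansion -++ is -1/4.

-1/4


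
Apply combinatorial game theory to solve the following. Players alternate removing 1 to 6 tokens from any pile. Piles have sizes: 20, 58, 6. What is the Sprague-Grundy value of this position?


Subtraction set: {1, 2, 3, 4, 5, 6}
For this subtraction set, G(n) = n mod 7 (period = max + 1 = 7).
Pile 1 (size 20): G(20) = 20 mod 7 = 6
Pile 2 (size 58): G(58) = 58 mod 7 = 2
Pile 3 (size 6): G(6) = 6 mod 7 = 6
Total Grundy value = XOR of all: 6 XOR 2 XOR 6 = 2

2


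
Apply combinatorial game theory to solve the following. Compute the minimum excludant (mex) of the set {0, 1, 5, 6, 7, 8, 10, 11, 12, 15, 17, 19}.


Set = {0, 1, 5, 6, 7, 8, 10, 11, 12, 15, 17, 19}
0 is in the set.
1 is in the set.
2 is NOT in the set. This is the mex.
mex = 2

2


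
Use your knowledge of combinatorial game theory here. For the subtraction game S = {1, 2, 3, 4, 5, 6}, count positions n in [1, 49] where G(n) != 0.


Subtraction set S = {1, 2, 3, 4, 5, 6}, so G(n) = n mod 7.
G(n) = 0 when n is a multiple of 7.
Multiples of 7 in [1, 49]: 7
N-positions (nonzero Grundy) = 49 - 7 = 42

42


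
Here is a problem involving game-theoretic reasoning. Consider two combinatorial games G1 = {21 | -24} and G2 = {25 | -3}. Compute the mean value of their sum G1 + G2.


G1 = {21 | -24}, G2 = {25 | -3}
Each is a switch {a | b} with numbers a > b; its mean value is (a + b)/2, and mean value is additive over game sums: m(G1 + G2) = m(G1) + m(G2).
Mean of G1 = (21 + (-24))/2 = -3/2 = -3/2
Mean of G2 = (25 + (-3))/2 = 22/2 = 11
Mean of G1 + G2 = -3/2 + 11 = 19/2

19/2
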